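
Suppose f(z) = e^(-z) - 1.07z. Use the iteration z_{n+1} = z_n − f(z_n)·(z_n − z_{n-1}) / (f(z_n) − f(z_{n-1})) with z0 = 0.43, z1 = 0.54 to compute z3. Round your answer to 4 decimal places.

0.5430

f(0.43) = 0.190409, f(0.54) = 0.004948
z2 = 0.540000 − 0.004948·(0.540000 − 0.430000) / (0.004948 − 0.190409) = 0.540000 − (0.000544)/(-0.185461) = 0.542935
f(0.542935) = 0.000100
z3 = 0.542935 − 0.000100·(0.542935 − 0.540000) / (0.000100 − 0.004948) = 0.542935 − (0.000000)/(-0.004848) = 0.542996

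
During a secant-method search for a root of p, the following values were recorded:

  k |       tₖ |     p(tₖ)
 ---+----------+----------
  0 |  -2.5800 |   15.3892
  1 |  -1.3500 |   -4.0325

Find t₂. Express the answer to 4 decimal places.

-1.6054

t₂ = -1.3500 − (-4.0325)·(-1.3500 − (-2.5800)) / (-4.0325 − 15.3892)
   = -1.3500 − (-4.959975)/(-19.421700) = -1.605383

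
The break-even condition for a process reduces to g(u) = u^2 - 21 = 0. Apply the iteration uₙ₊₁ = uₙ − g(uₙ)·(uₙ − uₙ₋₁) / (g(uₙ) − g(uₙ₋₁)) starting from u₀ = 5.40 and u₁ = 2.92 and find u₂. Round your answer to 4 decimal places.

g(5.40) = 8.160000, g(2.92) = -12.473600
u₂ = 2.920000 − (-12.473600)·(2.920000 − 5.400000) / (-12.473600 − 8.160000) = 2.920000 − (30.934528)/(-20.633600) = 4.419231

4.4192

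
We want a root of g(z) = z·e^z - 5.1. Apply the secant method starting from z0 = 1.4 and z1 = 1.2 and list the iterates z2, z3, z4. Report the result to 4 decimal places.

1.3318, 1.3387, 1.3380

g(1.4) = 0.577280, g(1.2) = -1.115860
z2 = 1.200000 − (-1.115860)·(1.200000 − 1.400000) / (-1.115860 − 0.577280) = 1.200000 − (0.223172)/(-1.693140) = 1.331810
g(1.331810) = -0.055250
z3 = 1.331810 − (-0.055250)·(1.331810 − 1.200000) / (-0.055250 − (-1.115860)) = 1.331810 − (-0.007282)/(1.060610) = 1.338676
g(1.338676) = 0.005696
z4 = 1.338676 − 0.005696·(1.338676 − 1.331810) / (0.005696 − (-0.055250)) = 1.338676 − (0.000039)/(0.060946) = 1.338034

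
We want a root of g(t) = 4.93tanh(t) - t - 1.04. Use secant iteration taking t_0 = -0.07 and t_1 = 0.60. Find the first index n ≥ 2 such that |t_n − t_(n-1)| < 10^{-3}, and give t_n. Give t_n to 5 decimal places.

g(-0.07) = -1.3145374, g(0.60) = 1.0076544
t_2 = 0.6000000 − 1.0076544·(0.6700000)/(2.3221918) = 0.3092710;  |Δ| = 0.2907290
g(0.3092710) = 0.1286137
t_3 = 0.3092710 − 0.1286137·(-0.2907290)/(-0.8790406) = 0.2667341;  |Δ| = 0.0425370
g(0.2667341) = -0.0220586
t_4 = 0.2667341 − (-0.0220586)·(-0.0425370)/(-0.1506723) = 0.2729615;  |Δ| = 0.0062275
g(0.2729615) = 0.0002839
t_5 = 0.2729615 − 0.0002839·(0.0062275)/(0.0223425) = 0.2728824;  |Δ| = 0.0000791
|t_5 − t_4| = 0.0000791 < 10^{-3}

n = 5, t_n = 0.27288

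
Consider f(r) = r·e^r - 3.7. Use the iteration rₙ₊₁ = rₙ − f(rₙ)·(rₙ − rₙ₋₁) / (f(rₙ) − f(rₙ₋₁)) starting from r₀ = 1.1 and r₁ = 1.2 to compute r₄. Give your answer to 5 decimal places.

f(1.1) = -0.3954174, f(1.2) = 0.2841403
r₂ = 1.2000000 − 0.2841403·(1.2000000 − 1.1000000) / (0.2841403 − (-0.3954174)) = 1.2000000 − (0.0284140)/(0.6795577) = 1.1581875
f(1.1581875) = -0.0121497
r₃ = 1.1581875 − (-0.0121497)·(1.1581875 − 1.2000000) / (-0.0121497 − 0.2841403) = 1.1581875 − (0.0005080)/(-0.2962900) = 1.1599020
f(1.1599020) = -0.0003524
r₄ = 1.1599020 − (-0.0003524)·(1.1599020 − 1.1581875) / (-0.0003524 − (-0.0121497)) = 1.1599020 − (-0.0000006)/(0.0117973) = 1.1599532

1.15995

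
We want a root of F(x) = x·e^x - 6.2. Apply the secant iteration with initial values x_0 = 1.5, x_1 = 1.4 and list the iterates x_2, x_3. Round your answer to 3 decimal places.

F(1.5) = 0.52253, F(1.4) = -0.52272
x_2 = 1.40000 − (-0.52272)·(1.40000 − 1.50000) / (-0.52272 − 0.52253) = 1.40000 − (0.05227)/(-1.04525) = 1.45001
F(1.45001) = -0.01839
x_3 = 1.45001 − (-0.01839)·(1.45001 − 1.40000) / (-0.01839 − (-0.52272)) = 1.45001 − (-0.00092)/(0.50433) = 1.45183

1.450, 1.452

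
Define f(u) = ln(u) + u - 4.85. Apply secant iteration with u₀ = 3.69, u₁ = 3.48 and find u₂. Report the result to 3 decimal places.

3.576

f(3.69) = 0.14563, f(3.48) = -0.12297
u₂ = 3.48000 − (-0.12297)·(3.48000 − 3.69000) / (-0.12297 − 0.14563) = 3.48000 − (0.02582)/(-0.26859) = 3.57614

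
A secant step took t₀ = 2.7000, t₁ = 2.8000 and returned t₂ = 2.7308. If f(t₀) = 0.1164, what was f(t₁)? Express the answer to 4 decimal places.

The secant line through (2.7000, 0.1164) and (2.8000, f(t₁)) crosses zero at t₂ = 2.7308.
So (2.7000, 0.1164), (2.8000, f(t₁)), (2.7308, 0) are collinear:
f(t₁) = 0.1164 · (2.8000 − 2.7308) / (2.7000 − 2.7308) = 0.1164 · (0.069200)/(-0.030800) = -0.261522

-0.2615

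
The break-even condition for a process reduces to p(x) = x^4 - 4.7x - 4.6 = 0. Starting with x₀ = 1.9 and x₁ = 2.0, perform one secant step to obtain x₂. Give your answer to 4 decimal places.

p(1.9) = -0.497900, p(2.0) = 2.000000
x₂ = 2.000000 − 2.000000·(2.000000 − 1.900000) / (2.000000 − (-0.497900)) = 2.000000 − (0.200000)/(2.497900) = 1.919933

1.9199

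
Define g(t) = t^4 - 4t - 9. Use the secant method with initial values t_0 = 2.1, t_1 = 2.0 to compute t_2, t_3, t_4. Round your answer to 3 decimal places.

g(2.1) = 2.04810, g(2.0) = -1.00000
t_2 = 2.00000 − (-1.00000)·(2.00000 − 2.10000) / (-1.00000 − 2.04810) = 2.00000 − (0.10000)/(-3.04810) = 2.03281
g(2.03281) = -0.05528
t_3 = 2.03281 − (-0.05528)·(2.03281 − 2.00000) / (-0.05528 − (-1.00000)) = 2.03281 − (-0.00181)/(0.94472) = 2.03473
g(2.03473) = 0.00164
t_4 = 2.03473 − 0.00164·(2.03473 − 2.03281) / (0.00164 − (-0.05528)) = 2.03473 − (0.00000)/(0.05692) = 2.03467

2.033, 2.035, 2.035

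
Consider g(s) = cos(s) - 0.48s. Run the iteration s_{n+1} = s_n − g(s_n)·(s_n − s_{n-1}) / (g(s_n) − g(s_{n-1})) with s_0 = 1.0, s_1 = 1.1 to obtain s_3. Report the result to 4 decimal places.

1.0452

g(1.0) = 0.060302, g(1.1) = -0.074404
s_2 = 1.100000 − (-0.074404)·(1.100000 − 1.000000) / (-0.074404 − 0.060302) = 1.100000 − (-0.007440)/(-0.134706) = 1.044766
g(1.044766) = 0.000617
s_3 = 1.044766 − 0.000617·(1.044766 − 1.100000) / (0.000617 − (-0.074404)) = 1.044766 − (-0.000034)/(0.075021) = 1.045220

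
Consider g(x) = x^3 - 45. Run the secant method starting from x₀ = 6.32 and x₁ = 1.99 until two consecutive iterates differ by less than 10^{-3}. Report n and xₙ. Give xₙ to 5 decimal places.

n = 8, xₙ = 3.55689

g(6.32) = 207.4359680, g(1.99) = -37.1194010
x₂ = 1.9900000 − (-37.1194010)·(-4.3300000)/(-244.5553690) = 2.6472213;  |Δ| = 0.6572213
g(2.6472213) = -26.4488531
x₃ = 2.6472213 − (-26.4488531)·(0.6572213)/(10.6705479) = 4.2762615;  |Δ| = 1.6290401
g(4.2762615) = 33.1974792
x₄ = 4.2762615 − 33.1974792·(1.6290401)/(59.6463323) = 3.3695833;  |Δ| = 0.9066781
g(3.3695833) = -6.7414418
x₅ = 3.3695833 − (-6.7414418)·(-0.9066781)/(-39.9389210) = 3.5226250;  |Δ| = 0.1530416
g(3.5226250) = -1.2881463
x₆ = 3.5226250 − (-1.2881463)·(0.1530416)/(5.4532955) = 3.5587756;  |Δ| = 0.0361506
g(3.5587756) = 0.0714786
x₇ = 3.5587756 − 0.0714786·(0.0361506)/(1.3596250) = 3.5568751;  |Δ| = 0.0019005
g(3.5568751) = -0.0006925
x₈ = 3.5568751 − (-0.0006925)·(-0.0019005)/(-0.0721711) = 3.5568933;  |Δ| = 0.0000182
|x₈ − x₇| = 0.0000182 < 10^{-3}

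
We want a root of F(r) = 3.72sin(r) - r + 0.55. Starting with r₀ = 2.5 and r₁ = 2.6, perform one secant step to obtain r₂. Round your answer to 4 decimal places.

2.5676

F(2.5) = 0.276316, F(2.6) = -0.132335
r₂ = 2.600000 − (-0.132335)·(2.600000 − 2.500000) / (-0.132335 − 0.276316) = 2.600000 − (-0.013233)/(-0.408651) = 2.567617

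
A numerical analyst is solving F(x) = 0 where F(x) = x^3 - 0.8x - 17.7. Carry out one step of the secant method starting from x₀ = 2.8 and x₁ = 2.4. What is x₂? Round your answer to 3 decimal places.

F(2.8) = 2.01200, F(2.4) = -5.79600
x₂ = 2.40000 − (-5.79600)·(2.40000 − 2.80000) / (-5.79600 − 2.01200) = 2.40000 − (2.31840)/(-7.80800) = 2.69693

2.697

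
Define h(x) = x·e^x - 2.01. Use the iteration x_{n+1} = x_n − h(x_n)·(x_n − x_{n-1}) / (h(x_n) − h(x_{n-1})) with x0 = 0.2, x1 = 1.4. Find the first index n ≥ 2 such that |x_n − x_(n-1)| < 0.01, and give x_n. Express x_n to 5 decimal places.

h(0.2) = -1.7657194, h(1.4) = 3.6672800
x2 = 1.4000000 − 3.6672800·(1.2000000)/(5.4329994) = 0.5899988;  |Δ| = 0.8100012
h(0.5899988) = -0.9456502
x3 = 0.5899988 − (-0.9456502)·(-0.8100012)/(-4.6129302) = 0.7560490;  |Δ| = 0.1660502
h(0.7560490) = -0.3997332
x4 = 0.7560490 − (-0.3997332)·(0.1660502)/(0.5459170) = 0.8776348;  |Δ| = 0.1215858
h(0.8776348) = 0.1008909
x5 = 0.8776348 − 0.1008909·(0.1215858)/(0.5006241) = 0.8531316;  |Δ| = 0.0245032
h(0.8531316) = -0.0077129
x6 = 0.8531316 − (-0.0077129)·(-0.0245032)/(-0.1086038) = 0.8548718;  |Δ| = 0.0017402
|x6 − x5| = 0.0017402 < 0.01

n = 6, x_n = 0.85487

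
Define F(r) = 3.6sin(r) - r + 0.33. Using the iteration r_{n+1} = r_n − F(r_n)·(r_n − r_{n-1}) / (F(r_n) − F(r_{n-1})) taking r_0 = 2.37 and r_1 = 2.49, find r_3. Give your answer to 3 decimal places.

F(2.37) = 0.47020, F(2.49) = 0.02323
r_2 = 2.49000 − 0.02323·(2.49000 − 2.37000) / (0.02323 − 0.47020) = 2.49000 − (0.00279)/(-0.44697) = 2.49624
F(2.49624) = -0.00090
r_3 = 2.49624 − (-0.00090)·(2.49624 − 2.49000) / (-0.00090 − 0.02323) = 2.49624 − (-0.00001)/(-0.02413) = 2.49600

2.496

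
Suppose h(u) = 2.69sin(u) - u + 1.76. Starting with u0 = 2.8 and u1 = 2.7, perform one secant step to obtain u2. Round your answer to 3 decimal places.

2.760

h(2.8) = -0.13888, h(2.7) = 0.20965
u2 = 2.70000 − 0.20965·(2.70000 − 2.80000) / (0.20965 − (-0.13888)) = 2.70000 − (-0.02097)/(0.34853) = 2.76015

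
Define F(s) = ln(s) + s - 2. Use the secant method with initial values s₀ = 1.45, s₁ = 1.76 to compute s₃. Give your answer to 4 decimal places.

1.5571

F(1.45) = -0.178436, F(1.76) = 0.325314
s₂ = 1.760000 − 0.325314·(1.760000 − 1.450000) / (0.325314 − (-0.178436)) = 1.760000 − (0.100847)/(0.503750) = 1.559807
F(1.559807) = 0.004369
s₃ = 1.559807 − 0.004369·(1.559807 − 1.760000) / (0.004369 − 0.325314) = 1.559807 − (-0.000875)/(-0.320945) = 1.557082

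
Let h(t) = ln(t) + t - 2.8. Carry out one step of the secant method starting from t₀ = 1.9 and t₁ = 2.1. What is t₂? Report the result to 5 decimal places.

2.07205

h(1.9) = -0.2581461, h(2.1) = 0.0419373
t₂ = 2.1000000 − 0.0419373·(2.1000000 − 1.9000000) / (0.0419373 − (-0.2581461)) = 2.1000000 − (0.0083875)/(0.3000835) = 2.0720495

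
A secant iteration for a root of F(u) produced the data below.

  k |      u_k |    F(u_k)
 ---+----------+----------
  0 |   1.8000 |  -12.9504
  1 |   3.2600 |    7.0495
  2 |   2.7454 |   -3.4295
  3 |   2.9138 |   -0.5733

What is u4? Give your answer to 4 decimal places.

u4 = 2.9138 − (-0.5733)·(2.9138 − 2.7454) / (-0.5733 − (-3.4295))
   = 2.9138 − (-0.096544)/(2.856200) = 2.947601

2.9476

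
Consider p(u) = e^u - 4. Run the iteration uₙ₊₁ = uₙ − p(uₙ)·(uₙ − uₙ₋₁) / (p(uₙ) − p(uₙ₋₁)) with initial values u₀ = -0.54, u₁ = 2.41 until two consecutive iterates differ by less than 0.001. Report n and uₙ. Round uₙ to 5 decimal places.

p(-0.54) = -3.4172517, p(2.41) = 7.1339611
u₂ = 2.4100000 − 7.1339611·(2.9500000)/(10.5512129) = 0.4154250;  |Δ| = 1.9945750
p(0.4154250) = -2.4849855
u₃ = 0.4154250 − (-2.4849855)·(-1.9945750)/(-9.6189466) = 0.9307091;  |Δ| = 0.5152841
p(0.9307091) = -1.4636930
u₄ = 0.9307091 − (-1.4636930)·(0.5152841)/(1.0212925) = 1.6692024;  |Δ| = 0.7384933
p(1.6692024) = 1.3079326
u₅ = 1.6692024 − 1.3079326·(0.7384933)/(2.7716256) = 1.3207068;  |Δ| = 0.3484957
p(1.3207068) = -0.2539320
u₆ = 1.3207068 − (-0.2539320)·(-0.3484957)/(-1.5618646) = 1.3773661;  |Δ| = 0.0566593
p(1.3773661) = -0.0355541
u₇ = 1.3773661 − (-0.0355541)·(0.0566593)/(0.2183779) = 1.3865908;  |Δ| = 0.0092247
p(1.3865908) = 0.0011859
u₈ = 1.3865908 − 0.0011859·(0.0092247)/(0.0367401) = 1.3862930;  |Δ| = 0.0002978
|u₈ − u₇| = 0.0002978 < 0.001

n = 8, uₙ = 1.38629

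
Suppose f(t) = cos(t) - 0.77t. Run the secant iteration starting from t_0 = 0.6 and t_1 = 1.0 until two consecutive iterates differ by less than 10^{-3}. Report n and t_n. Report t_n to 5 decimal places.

f(0.6) = 0.3633356, f(1.0) = -0.2296977
t_2 = 1.0000000 − (-0.2296977)·(0.4000000)/(-0.5930333) = 0.8450693;  |Δ| = 0.1549307
f(0.8450693) = 0.0129761
t_3 = 0.8450693 − 0.0129761·(-0.1549307)/(0.2426738) = 0.8533536;  |Δ| = 0.0082844
f(0.8533536) = 0.0003776
t_4 = 0.8533536 − 0.0003776·(0.0082844)/(-0.0125985) = 0.8536019;  |Δ| = 0.0002483
|t_4 − t_3| = 0.0002483 < 10^{-3}

n = 4, t_n = 0.85360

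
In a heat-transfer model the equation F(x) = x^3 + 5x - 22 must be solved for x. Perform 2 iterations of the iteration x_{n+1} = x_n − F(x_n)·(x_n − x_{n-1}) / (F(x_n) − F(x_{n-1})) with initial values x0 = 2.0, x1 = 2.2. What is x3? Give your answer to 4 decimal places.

2.2179

F(2.0) = -4.000000, F(2.2) = -0.352000
x2 = 2.200000 − (-0.352000)·(2.200000 − 2.000000) / (-0.352000 − (-4.000000)) = 2.200000 − (-0.070400)/(3.648000) = 2.219298
F(2.219298) = 0.027167
x3 = 2.219298 − 0.027167·(2.219298 − 2.200000) / (0.027167 − (-0.352000)) = 2.219298 − (0.000524)/(0.379167) = 2.217916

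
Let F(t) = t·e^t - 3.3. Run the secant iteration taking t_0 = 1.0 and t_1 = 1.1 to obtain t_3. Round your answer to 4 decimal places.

F(1.0) = -0.581718, F(1.1) = 0.004583
t_2 = 1.100000 − 0.004583·(1.100000 − 1.000000) / (0.004583 − (-0.581718)) = 1.100000 − (0.000458)/(0.586301) = 1.099218
F(1.099218) = -0.000346
t_3 = 1.099218 − (-0.000346)·(1.099218 − 1.100000) / (-0.000346 − 0.004583) = 1.099218 − (0.000000)/(-0.004928) = 1.099273

1.0993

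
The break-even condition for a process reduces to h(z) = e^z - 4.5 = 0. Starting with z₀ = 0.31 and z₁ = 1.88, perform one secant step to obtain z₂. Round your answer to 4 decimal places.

h(0.31) = -3.136575, h(1.88) = 2.053505
z₂ = 1.880000 − 2.053505·(1.880000 − 0.310000) / (2.053505 − (-3.136575)) = 1.880000 − (3.224003)/(5.190080) = 1.258814

1.2588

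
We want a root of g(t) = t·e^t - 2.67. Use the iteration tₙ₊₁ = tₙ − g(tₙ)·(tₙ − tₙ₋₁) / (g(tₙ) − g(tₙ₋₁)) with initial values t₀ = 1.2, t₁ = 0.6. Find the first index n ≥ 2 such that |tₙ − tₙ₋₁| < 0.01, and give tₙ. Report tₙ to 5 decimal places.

n = 5, tₙ = 0.99104

g(1.2) = 1.3141403, g(0.6) = -1.5767287
t₂ = 0.6000000 − (-1.5767287)·(-0.6000000)/(-2.8908690) = 0.9272501;  |Δ| = 0.3272501
g(0.9272501) = -0.3263297
t₃ = 0.9272501 − (-0.3263297)·(0.3272501)/(1.2503990) = 1.0126560;  |Δ| = 0.0854059
g(1.0126560) = 0.1177439
t₄ = 1.0126560 − 0.1177439·(0.0854059)/(0.4440736) = 0.9900111;  |Δ| = 0.0226449
g(0.9900111) = -0.0056185
t₅ = 0.9900111 − (-0.0056185)·(-0.0226449)/(-0.1233624) = 0.9910424;  |Δ| = 0.0010314
|t₅ − t₄| = 0.0010314 < 0.01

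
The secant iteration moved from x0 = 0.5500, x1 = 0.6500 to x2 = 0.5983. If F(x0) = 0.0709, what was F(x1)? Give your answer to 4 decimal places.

The secant line through (0.5500, 0.0709) and (0.6500, F(x1)) crosses zero at x2 = 0.5983.
So (0.5500, 0.0709), (0.6500, F(x1)), (0.5983, 0) are collinear:
F(x1) = 0.0709 · (0.6500 − 0.5983) / (0.5500 − 0.5983) = 0.0709 · (0.051700)/(-0.048300) = -0.075891

-0.0759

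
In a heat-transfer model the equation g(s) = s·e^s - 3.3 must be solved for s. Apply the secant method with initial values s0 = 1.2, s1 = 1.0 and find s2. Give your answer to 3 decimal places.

1.092

g(1.2) = 0.68414, g(1.0) = -0.58172
s2 = 1.00000 − (-0.58172)·(1.00000 − 1.20000) / (-0.58172 − 0.68414) = 1.00000 − (0.11634)/(-1.26586) = 1.09191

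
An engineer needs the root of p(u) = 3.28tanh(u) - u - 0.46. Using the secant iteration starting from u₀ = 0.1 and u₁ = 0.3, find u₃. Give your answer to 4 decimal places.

p(0.1) = -0.233089, p(0.3) = 0.195505
u₂ = 0.300000 − 0.195505·(0.300000 − 0.100000) / (0.195505 − (-0.233089)) = 0.300000 − (0.039101)/(0.428594) = 0.208769
p(0.208769) = 0.006215
u₃ = 0.208769 − 0.006215·(0.208769 − 0.300000) / (0.006215 − 0.195505) = 0.208769 − (-0.000567)/(-0.189290) = 0.205773

0.2058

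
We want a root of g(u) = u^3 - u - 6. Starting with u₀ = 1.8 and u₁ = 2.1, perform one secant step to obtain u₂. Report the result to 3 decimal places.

1.989

g(1.8) = -1.96800, g(2.1) = 1.16100
u₂ = 2.10000 − 1.16100·(2.10000 − 1.80000) / (1.16100 − (-1.96800)) = 2.10000 − (0.34830)/(3.12900) = 1.98869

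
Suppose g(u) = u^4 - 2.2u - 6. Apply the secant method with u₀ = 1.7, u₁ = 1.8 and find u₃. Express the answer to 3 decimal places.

g(1.7) = -1.38790, g(1.8) = 0.53760
u₂ = 1.80000 − 0.53760·(1.80000 − 1.70000) / (0.53760 − (-1.38790)) = 1.80000 − (0.05376)/(1.92550) = 1.77208
g(1.77208) = -0.03730
u₃ = 1.77208 − (-0.03730)·(1.77208 − 1.80000) / (-0.03730 − 0.53760) = 1.77208 − (0.00104)/(-0.57490) = 1.77389

1.774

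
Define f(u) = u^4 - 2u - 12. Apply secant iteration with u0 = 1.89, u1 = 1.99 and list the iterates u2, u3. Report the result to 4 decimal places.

2.0009, 2.0000

f(1.89) = -3.020102, f(1.99) = -0.297608
u2 = 1.990000 − (-0.297608)·(1.990000 − 1.890000) / (-0.297608 − (-3.020102)) = 1.990000 − (-0.029761)/(2.722494) = 2.000931
f(2.000931) = 0.027964
u3 = 2.000931 − 0.027964·(2.000931 − 1.990000) / (0.027964 − (-0.297608)) = 2.000931 − (0.000306)/(0.325572) = 1.999993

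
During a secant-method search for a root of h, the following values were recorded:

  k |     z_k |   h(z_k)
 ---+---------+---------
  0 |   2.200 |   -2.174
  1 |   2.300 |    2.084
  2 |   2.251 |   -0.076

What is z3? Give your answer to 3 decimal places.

2.253

z3 = 2.251 − (-0.076)·(2.251 − 2.300) / (-0.076 − 2.084)
   = 2.251 − (0.00372)/(-2.16000) = 2.25272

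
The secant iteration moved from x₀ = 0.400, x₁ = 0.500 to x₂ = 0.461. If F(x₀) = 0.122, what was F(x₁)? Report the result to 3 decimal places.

The secant line through (0.400, 0.122) and (0.500, F(x₁)) crosses zero at x₂ = 0.461.
So (0.400, 0.122), (0.500, F(x₁)), (0.461, 0) are collinear:
F(x₁) = 0.122 · (0.500 − 0.461) / (0.400 − 0.461) = 0.122 · (0.03900)/(-0.06100) = -0.07800

-0.078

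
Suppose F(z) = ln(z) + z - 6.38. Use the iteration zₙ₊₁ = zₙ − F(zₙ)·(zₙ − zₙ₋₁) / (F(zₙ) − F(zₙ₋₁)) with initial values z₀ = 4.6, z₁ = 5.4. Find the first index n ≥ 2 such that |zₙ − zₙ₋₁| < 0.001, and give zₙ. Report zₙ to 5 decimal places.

F(4.6) = -0.2539437, F(5.4) = 0.7063990
z₂ = 5.4000000 − 0.7063990·(0.8000000)/(0.9603427) = 4.8115442;  |Δ| = 0.5884558
F(4.8115442) = 0.0025623
z₃ = 4.8115442 − 0.0025623·(-0.5884558)/(-0.7038366) = 4.8094020;  |Δ| = 0.0021423
F(4.8094020) = -0.0000253
z₄ = 4.8094020 − (-0.0000253)·(-0.0021423)/(-0.0025876) = 4.8094229;  |Δ| = 0.0000209
|z₄ − z₃| = 0.0000209 < 0.001

n = 4, zₙ = 4.80942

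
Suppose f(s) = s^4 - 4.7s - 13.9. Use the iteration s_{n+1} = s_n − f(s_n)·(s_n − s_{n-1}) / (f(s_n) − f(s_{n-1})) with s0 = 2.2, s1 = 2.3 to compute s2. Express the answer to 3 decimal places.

f(2.2) = -0.81440, f(2.3) = 3.27410
s2 = 2.30000 − 3.27410·(2.30000 − 2.20000) / (3.27410 − (-0.81440)) = 2.30000 − (0.32741)/(4.08850) = 2.21992

2.220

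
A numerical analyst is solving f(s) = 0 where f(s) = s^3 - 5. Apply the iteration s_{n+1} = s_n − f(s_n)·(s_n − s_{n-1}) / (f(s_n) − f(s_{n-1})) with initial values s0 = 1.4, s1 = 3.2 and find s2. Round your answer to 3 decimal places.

f(1.4) = -2.25600, f(3.2) = 27.76800
s2 = 3.20000 − 27.76800·(3.20000 − 1.40000) / (27.76800 − (-2.25600)) = 3.20000 − (49.98240)/(30.02400) = 1.53525

1.535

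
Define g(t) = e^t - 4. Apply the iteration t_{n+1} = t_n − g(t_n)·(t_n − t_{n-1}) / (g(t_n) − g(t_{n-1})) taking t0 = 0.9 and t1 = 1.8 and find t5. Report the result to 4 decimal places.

1.3863

g(0.9) = -1.540397, g(1.8) = 2.049647
t2 = 1.800000 − 2.049647·(1.800000 − 0.900000) / (2.049647 − (-1.540397)) = 1.800000 − (1.844683)/(3.590044) = 1.286167
g(1.286167) = -0.381111
t3 = 1.286167 − (-0.381111)·(1.286167 − 1.800000) / (-0.381111 − 2.049647) = 1.286167 − (0.195827)/(-2.430758) = 1.366729
g(1.366729) = -0.077499
t4 = 1.366729 − (-0.077499)·(1.366729 − 1.286167) / (-0.077499 − (-0.381111)) = 1.366729 − (-0.006244)/(0.303611) = 1.387294
g(1.387294) = 0.003999
t5 = 1.387294 − 0.003999·(1.387294 − 1.366729) / (0.003999 − (-0.077499)) = 1.387294 − (0.000082)/(0.081498) = 1.386285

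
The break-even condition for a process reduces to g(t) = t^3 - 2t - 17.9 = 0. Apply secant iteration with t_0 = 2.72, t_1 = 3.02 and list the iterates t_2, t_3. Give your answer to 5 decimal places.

2.86148, 2.86954

g(2.72) = -3.2163520, g(3.02) = 3.6036080
t_2 = 3.0200000 − 3.6036080·(3.0200000 − 2.7200000) / (3.6036080 − (-3.2163520)) = 3.0200000 − (1.0810824)/(6.8199600) = 2.8614826
g(2.8614826) = -0.1929094
t_3 = 2.8614826 − (-0.1929094)·(2.8614826 − 3.0200000) / (-0.1929094 − 3.6036080) = 2.8614826 − (0.0305795)/(-3.7965174) = 2.8695372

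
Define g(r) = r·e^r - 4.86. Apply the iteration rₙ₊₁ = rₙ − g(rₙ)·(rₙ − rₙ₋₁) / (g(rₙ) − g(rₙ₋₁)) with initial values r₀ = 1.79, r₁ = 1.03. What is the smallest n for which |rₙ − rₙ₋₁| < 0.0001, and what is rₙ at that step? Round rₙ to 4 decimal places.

g(1.79) = 5.861120, g(1.03) = -1.974902
r₂ = 1.030000 − (-1.974902)·(-0.760000)/(-7.836022) = 1.221542;  |Δ| = 0.191542
g(1.221542) = -0.716024
r₃ = 1.221542 − (-0.716024)·(0.191542)/(1.258878) = 1.330487;  |Δ| = 0.108945
g(1.330487) = 0.173079
r₄ = 1.330487 − 0.173079·(0.108945)/(0.889103) = 1.309279;  |Δ| = 0.021208
g(1.309279) = -0.011083
r₅ = 1.309279 − (-0.011083)·(-0.021208)/(-0.184161) = 1.310555;  |Δ| = 0.001276
g(1.310555) = -0.000157
r₆ = 1.310555 − (-0.000157)·(0.001276)/(0.010925) = 1.310574;  |Δ| = 0.000018
|r₆ − r₅| = 0.000018 < 0.0001

n = 6, rₙ = 1.3106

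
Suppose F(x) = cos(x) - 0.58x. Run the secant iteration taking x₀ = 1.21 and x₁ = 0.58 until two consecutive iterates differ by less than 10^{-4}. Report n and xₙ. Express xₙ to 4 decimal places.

F(1.21) = -0.348781, F(0.58) = 0.500063
x₂ = 0.580000 − 0.500063·(-0.630000)/(0.848843) = 0.951140;  |Δ| = 0.371140
F(0.951140) = 0.029095
x₃ = 0.951140 − 0.029095·(0.371140)/(-0.470968) = 0.974067;  |Δ| = 0.022928
F(0.974067) = -0.003019
x₄ = 0.974067 − (-0.003019)·(0.022928)/(-0.032114) = 0.971912;  |Δ| = 0.002156
F(0.971912) = 0.000013
x₅ = 0.971912 − 0.000013·(-0.002156)/(0.003032) = 0.971921;  |Δ| = 0.000009
|x₅ − x₄| = 0.000009 < 10^{-4}

n = 5, xₙ = 0.9719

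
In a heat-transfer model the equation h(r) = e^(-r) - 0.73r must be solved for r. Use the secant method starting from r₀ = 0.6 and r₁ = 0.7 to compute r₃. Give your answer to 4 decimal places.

0.6883

h(0.6) = 0.110812, h(0.7) = -0.014415
r₂ = 0.700000 − (-0.014415)·(0.700000 − 0.600000) / (-0.014415 − 0.110812) = 0.700000 − (-0.001441)/(-0.125226) = 0.688489
h(0.688489) = -0.000263
r₃ = 0.688489 − (-0.000263)·(0.688489 − 0.700000) / (-0.000263 − (-0.014415)) = 0.688489 − (0.000003)/(0.014152) = 0.688276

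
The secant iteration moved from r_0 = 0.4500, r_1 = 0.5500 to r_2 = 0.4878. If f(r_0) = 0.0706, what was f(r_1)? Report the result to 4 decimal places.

The secant line through (0.4500, 0.0706) and (0.5500, f(r_1)) crosses zero at r_2 = 0.4878.
So (0.4500, 0.0706), (0.5500, f(r_1)), (0.4878, 0) are collinear:
f(r_1) = 0.0706 · (0.5500 − 0.4878) / (0.4500 − 0.4878) = 0.0706 · (0.062200)/(-0.037800) = -0.116172

-0.1162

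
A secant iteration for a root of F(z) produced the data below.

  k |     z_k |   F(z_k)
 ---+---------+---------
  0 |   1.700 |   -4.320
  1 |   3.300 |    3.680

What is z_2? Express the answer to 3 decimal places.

z_2 = 3.300 − 3.680·(3.300 − 1.700) / (3.680 − (-4.320))
   = 3.300 − (5.88800)/(8.00000) = 2.56400

2.564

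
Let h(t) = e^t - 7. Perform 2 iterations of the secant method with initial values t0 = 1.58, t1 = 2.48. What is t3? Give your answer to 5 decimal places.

1.92287

h(1.58) = -2.1450442, h(2.48) = 4.9412644
t2 = 2.4800000 − 4.9412644·(2.4800000 − 1.5800000) / (4.9412644 − (-2.1450442)) = 2.4800000 − (4.4471380)/(7.0863086) = 1.8524324
h(1.8524324) = -0.6246923
t3 = 1.8524324 − (-0.6246923)·(1.8524324 − 2.4800000) / (-0.6246923 − 4.9412644) = 1.8524324 − (0.3920367)/(-5.5659567) = 1.9228671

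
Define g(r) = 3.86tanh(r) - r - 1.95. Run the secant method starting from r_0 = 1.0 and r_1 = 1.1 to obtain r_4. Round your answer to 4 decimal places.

g(1.0) = -0.010247, g(1.1) = 0.039926
r_2 = 1.100000 − 0.039926·(1.100000 − 1.000000) / (0.039926 − (-0.010247)) = 1.100000 − (0.003993)/(0.050173) = 1.020423
g(1.020423) = 0.001926
r_3 = 1.020423 − 0.001926·(1.020423 − 1.100000) / (0.001926 − 0.039926) = 1.020423 − (-0.000153)/(-0.038000) = 1.016388
g(1.016388) = -0.000398
r_4 = 1.016388 − (-0.000398)·(1.016388 − 1.020423) / (-0.000398 − 0.001926) = 1.016388 − (0.000002)/(-0.002324) = 1.017078

1.0171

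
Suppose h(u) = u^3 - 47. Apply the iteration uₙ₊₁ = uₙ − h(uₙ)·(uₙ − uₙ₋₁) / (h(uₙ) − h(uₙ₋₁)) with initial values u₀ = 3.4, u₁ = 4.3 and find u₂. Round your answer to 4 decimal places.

3.5723

h(3.4) = -7.696000, h(4.3) = 32.507000
u₂ = 4.300000 − 32.507000·(4.300000 − 3.400000) / (32.507000 − (-7.696000)) = 4.300000 − (29.256300)/(40.203000) = 3.572286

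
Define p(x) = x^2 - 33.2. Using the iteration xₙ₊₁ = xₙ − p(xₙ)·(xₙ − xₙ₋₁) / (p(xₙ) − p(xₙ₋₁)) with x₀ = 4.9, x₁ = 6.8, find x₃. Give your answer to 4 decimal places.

p(4.9) = -9.190000, p(6.8) = 13.040000
x₂ = 6.800000 − 13.040000·(6.800000 − 4.900000) / (13.040000 − (-9.190000)) = 6.800000 − (24.776000)/(22.230000) = 5.685470
p(5.685470) = -0.875430
x₃ = 5.685470 − (-0.875430)·(5.685470 − 6.800000) / (-0.875430 − 13.040000) = 5.685470 − (0.975693)/(-13.915430) = 5.755586

5.7556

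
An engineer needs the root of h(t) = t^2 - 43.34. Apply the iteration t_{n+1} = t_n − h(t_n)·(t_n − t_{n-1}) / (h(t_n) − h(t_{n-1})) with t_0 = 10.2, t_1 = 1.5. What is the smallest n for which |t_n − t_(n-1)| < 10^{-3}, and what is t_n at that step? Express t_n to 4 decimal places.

h(10.2) = 60.700000, h(1.5) = -41.090000
t_2 = 1.500000 − (-41.090000)·(-8.700000)/(-101.790000) = 5.011966;  |Δ| = 3.511966
h(5.011966) = -18.220199
t_3 = 5.011966 − (-18.220199)·(3.511966)/(22.869801) = 7.809923;  |Δ| = 2.797957
h(7.809923) = 17.654890
t_4 = 7.809923 − 17.654890·(2.797957)/(35.875089) = 6.432989;  |Δ| = 1.376934
h(6.432989) = -1.956655
t_5 = 6.432989 − (-1.956655)·(-1.376934)/(-19.611545) = 6.570366;  |Δ| = 0.137377
h(6.570366) = -0.170287
t_6 = 6.570366 − (-0.170287)·(0.137377)/(1.786367) = 6.583462;  |Δ| = 0.013096
h(6.583462) = 0.001971
t_7 = 6.583462 − 0.001971·(0.013096)/(0.172258) = 6.583312;  |Δ| = 0.000150
|t_7 − t_6| = 0.000150 < 10^{-3}

n = 7, t_n = 6.5833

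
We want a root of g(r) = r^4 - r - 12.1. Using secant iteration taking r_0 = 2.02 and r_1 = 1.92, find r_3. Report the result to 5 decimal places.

1.93558

g(2.02) = 2.5296642, g(1.92) = -0.4304550
r_2 = 1.9200000 − (-0.4304550)·(1.9200000 − 2.0200000) / (-0.4304550 − 2.5296642) = 1.9200000 − (0.0430455)/(-2.9601192) = 1.9345418
g(1.9345418) = -0.0285946
r_3 = 1.9345418 − (-0.0285946)·(1.9345418 − 1.9200000) / (-0.0285946 − (-0.4304550)) = 1.9345418 − (-0.0004158)/(0.4018604) = 1.9355765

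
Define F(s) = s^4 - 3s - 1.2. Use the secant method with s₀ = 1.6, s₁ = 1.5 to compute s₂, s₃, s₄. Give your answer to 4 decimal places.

F(1.6) = 0.553600, F(1.5) = -0.637500
s₂ = 1.500000 − (-0.637500)·(1.500000 − 1.600000) / (-0.637500 − 0.553600) = 1.500000 − (0.063750)/(-1.191100) = 1.553522
F(1.553522) = -0.035919
s₃ = 1.553522 − (-0.035919)·(1.553522 − 1.500000) / (-0.035919 − (-0.637500)) = 1.553522 − (-0.001922)/(0.601581) = 1.556718
F(1.556718) = 0.002568
s₄ = 1.556718 − 0.002568·(1.556718 − 1.553522) / (0.002568 − (-0.035919)) = 1.556718 − (0.000008)/(0.038488) = 1.556504

1.5535, 1.5567, 1.5565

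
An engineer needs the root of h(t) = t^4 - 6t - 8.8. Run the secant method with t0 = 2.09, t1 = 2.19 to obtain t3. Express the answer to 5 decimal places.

h(2.09) = -2.2597024, h(2.19) = 1.0625752
t2 = 2.1900000 − 1.0625752·(2.1900000 − 2.0900000) / (1.0625752 − (-2.2597024)) = 2.1900000 − (0.1062575)/(3.3222776) = 2.1580167
h(2.1580167) = -0.0601164
t3 = 2.1580167 − (-0.0601164)·(2.1580167 − 2.1900000) / (-0.0601164 − 1.0625752) = 2.1580167 − (0.0019227)/(-1.1226916) = 2.1597293

2.15973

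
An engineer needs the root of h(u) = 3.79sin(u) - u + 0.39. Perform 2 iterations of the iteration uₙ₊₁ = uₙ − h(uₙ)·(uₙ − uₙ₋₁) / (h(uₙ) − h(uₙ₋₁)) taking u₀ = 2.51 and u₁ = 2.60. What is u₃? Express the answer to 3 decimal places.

2.539

h(2.51) = 0.11773, h(2.60) = -0.25625
u₂ = 2.60000 − (-0.25625)·(2.60000 − 2.51000) / (-0.25625 − 0.11773) = 2.60000 − (-0.02306)/(-0.37398) = 2.53833
h(2.53833) = 0.00185
u₃ = 2.53833 − 0.00185·(2.53833 − 2.60000) / (0.00185 − (-0.25625)) = 2.53833 − (-0.00011)/(0.25810) = 2.53877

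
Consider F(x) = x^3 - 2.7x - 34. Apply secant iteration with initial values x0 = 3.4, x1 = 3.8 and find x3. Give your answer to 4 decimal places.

3.5160

F(3.4) = -3.876000, F(3.8) = 10.612000
x2 = 3.800000 − 10.612000·(3.800000 − 3.400000) / (10.612000 − (-3.876000)) = 3.800000 − (4.244800)/(14.488000) = 3.507013
F(3.507013) = -0.335701
x3 = 3.507013 − (-0.335701)·(3.507013 − 3.800000) / (-0.335701 − 10.612000) = 3.507013 − (0.098356)/(-10.947701) = 3.515997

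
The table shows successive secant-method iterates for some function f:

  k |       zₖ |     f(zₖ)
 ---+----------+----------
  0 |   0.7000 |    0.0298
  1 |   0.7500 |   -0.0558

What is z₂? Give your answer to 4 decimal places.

0.7174

z₂ = 0.7500 − (-0.0558)·(0.7500 − 0.7000) / (-0.0558 − 0.0298)
   = 0.7500 − (-0.002790)/(-0.085600) = 0.717407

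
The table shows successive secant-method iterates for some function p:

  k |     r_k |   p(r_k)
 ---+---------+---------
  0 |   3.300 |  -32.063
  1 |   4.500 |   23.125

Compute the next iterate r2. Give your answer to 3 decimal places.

3.997

r2 = 4.500 − 23.125·(4.500 − 3.300) / (23.125 − (-32.063))
   = 4.500 − (27.75000)/(55.18800) = 3.99717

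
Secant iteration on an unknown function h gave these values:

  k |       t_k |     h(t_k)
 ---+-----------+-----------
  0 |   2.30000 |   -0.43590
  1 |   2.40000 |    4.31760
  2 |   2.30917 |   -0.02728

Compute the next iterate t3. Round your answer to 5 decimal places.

2.30974

t3 = 2.30917 − (-0.02728)·(2.30917 − 2.40000) / (-0.02728 − 4.31760)
   = 2.30917 − (0.0024778)/(-4.3448800) = 2.3097403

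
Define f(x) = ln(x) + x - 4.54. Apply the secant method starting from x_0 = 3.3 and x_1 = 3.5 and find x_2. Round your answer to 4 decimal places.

f(3.3) = -0.046078, f(3.5) = 0.212763
x_2 = 3.500000 − 0.212763·(3.500000 − 3.300000) / (0.212763 − (-0.046078)) = 3.500000 − (0.042553)/(0.258841) = 3.335603

3.3356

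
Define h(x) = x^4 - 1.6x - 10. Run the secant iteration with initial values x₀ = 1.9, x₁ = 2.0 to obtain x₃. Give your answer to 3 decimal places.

h(1.9) = -0.00790, h(2.0) = 2.80000
x₂ = 2.00000 − 2.80000·(2.00000 − 1.90000) / (2.80000 − (-0.00790)) = 2.00000 − (0.28000)/(2.80790) = 1.90028
h(1.90028) = -0.00063
x₃ = 1.90028 − (-0.00063)·(1.90028 − 2.00000) / (-0.00063 − 2.80000) = 1.90028 − (0.00006)/(-2.80063) = 1.90030

1.900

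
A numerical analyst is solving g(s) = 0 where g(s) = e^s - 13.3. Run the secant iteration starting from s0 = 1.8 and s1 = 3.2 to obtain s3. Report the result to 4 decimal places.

g(1.8) = -7.250353, g(3.2) = 11.232530
s2 = 3.200000 − 11.232530·(3.200000 − 1.800000) / (11.232530 − (-7.250353)) = 3.200000 − (15.725542)/(18.482883) = 2.349183
g(2.349183) = -2.822989
s3 = 2.349183 − (-2.822989)·(2.349183 − 3.200000) / (-2.822989 − 11.232530) = 2.349183 − (2.401845)/(-14.055519) = 2.520066

2.5201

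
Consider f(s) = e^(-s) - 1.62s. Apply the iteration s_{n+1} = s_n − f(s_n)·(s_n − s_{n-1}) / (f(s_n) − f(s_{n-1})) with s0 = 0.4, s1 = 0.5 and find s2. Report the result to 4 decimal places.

f(0.4) = 0.022320, f(0.5) = -0.203469
s2 = 0.500000 − (-0.203469)·(0.500000 − 0.400000) / (-0.203469 − 0.022320) = 0.500000 − (-0.020347)/(-0.225789) = 0.409885

0.4099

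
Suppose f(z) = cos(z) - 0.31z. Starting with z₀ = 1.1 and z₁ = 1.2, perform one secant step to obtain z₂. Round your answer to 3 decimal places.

1.192

f(1.1) = 0.11260, f(1.2) = -0.00964
z₂ = 1.20000 − (-0.00964)·(1.20000 − 1.10000) / (-0.00964 − 0.11260) = 1.20000 − (-0.00096)/(-0.12224) = 1.19211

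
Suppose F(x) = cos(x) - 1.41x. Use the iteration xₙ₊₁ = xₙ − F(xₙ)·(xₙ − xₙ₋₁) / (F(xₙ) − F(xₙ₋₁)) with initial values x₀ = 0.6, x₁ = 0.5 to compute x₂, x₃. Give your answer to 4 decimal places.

F(0.6) = -0.020664, F(0.5) = 0.172583
x₂ = 0.500000 − 0.172583·(0.500000 − 0.600000) / (0.172583 − (-0.020664)) = 0.500000 − (-0.017258)/(0.193247) = 0.589307
F(0.589307) = 0.000404
x₃ = 0.589307 − 0.000404·(0.589307 − 0.500000) / (0.000404 − 0.172583) = 0.589307 − (0.000036)/(-0.172179) = 0.589516

0.5893, 0.5895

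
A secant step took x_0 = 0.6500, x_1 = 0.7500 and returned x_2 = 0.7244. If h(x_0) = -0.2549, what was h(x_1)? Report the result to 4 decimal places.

0.0877

The secant line through (0.6500, -0.2549) and (0.7500, h(x_1)) crosses zero at x_2 = 0.7244.
So (0.6500, -0.2549), (0.7500, h(x_1)), (0.7244, 0) are collinear:
h(x_1) = -0.2549 · (0.7500 − 0.7244) / (0.6500 − 0.7244) = -0.2549 · (0.025600)/(-0.074400) = 0.087708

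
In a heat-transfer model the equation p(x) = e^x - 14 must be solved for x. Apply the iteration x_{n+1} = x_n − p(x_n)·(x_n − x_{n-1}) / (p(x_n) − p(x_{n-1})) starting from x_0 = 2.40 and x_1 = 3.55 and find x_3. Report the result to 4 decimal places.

p(2.40) = -2.976824, p(3.55) = 20.813317
x_2 = 3.550000 − 20.813317·(3.550000 − 2.400000) / (20.813317 − (-2.976824)) = 3.550000 − (23.935315)/(23.790141) = 2.543898
p(2.543898) = -1.270811
x_3 = 2.543898 − (-1.270811)·(2.543898 − 3.550000) / (-1.270811 − 20.813317) = 2.543898 − (1.278566)/(-22.084128) = 2.601793

2.6018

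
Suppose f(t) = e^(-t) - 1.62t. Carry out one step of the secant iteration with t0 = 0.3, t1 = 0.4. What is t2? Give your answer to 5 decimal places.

0.40960

f(0.3) = 0.2548182, f(0.4) = 0.0223200
t2 = 0.4000000 − 0.0223200·(0.4000000 − 0.3000000) / (0.0223200 − 0.2548182) = 0.4000000 − (0.0022320)/(-0.2324982) = 0.4096001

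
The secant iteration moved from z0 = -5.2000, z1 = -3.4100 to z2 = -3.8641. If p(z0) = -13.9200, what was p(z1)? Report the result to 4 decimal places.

4.7317

The secant line through (-5.2000, -13.9200) and (-3.4100, p(z1)) crosses zero at z2 = -3.8641.
So (-5.2000, -13.9200), (-3.4100, p(z1)), (-3.8641, 0) are collinear:
p(z1) = -13.9200 · (-3.4100 − (-3.8641)) / (-5.2000 − (-3.8641)) = -13.9200 · (0.454100)/(-1.335900) = 4.731695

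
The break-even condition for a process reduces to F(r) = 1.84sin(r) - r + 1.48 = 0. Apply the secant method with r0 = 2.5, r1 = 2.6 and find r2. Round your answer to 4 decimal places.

2.5321

F(2.5) = 0.081189, F(2.6) = -0.171477
r2 = 2.600000 − (-0.171477)·(2.600000 − 2.500000) / (-0.171477 − 0.081189) = 2.600000 − (-0.017148)/(-0.252666) = 2.532133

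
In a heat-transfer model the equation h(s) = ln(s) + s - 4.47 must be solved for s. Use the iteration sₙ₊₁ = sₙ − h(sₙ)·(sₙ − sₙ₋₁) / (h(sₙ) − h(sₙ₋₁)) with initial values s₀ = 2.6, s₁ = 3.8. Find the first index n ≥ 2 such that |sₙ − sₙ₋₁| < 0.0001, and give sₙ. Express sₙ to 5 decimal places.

n = 5, sₙ = 3.28165

h(2.6) = -0.9144886, h(3.8) = 0.6650011
s₂ = 3.8000000 − 0.6650011·(1.2000000)/(1.5794896) = 3.2947727;  |Δ| = 0.5052273
h(3.2947727) = 0.0171099
s₃ = 3.2947727 − 0.0171099·(-0.5052273)/(-0.6478912) = 3.2814304;  |Δ| = 0.0133423
h(3.2814304) = -0.0002902
s₄ = 3.2814304 − (-0.0002902)·(-0.0133423)/(-0.0174001) = 3.2816529;  |Δ| = 0.0002225
h(3.2816529) = 0.0000001
s₅ = 3.2816529 − 0.0000001·(0.0002225)/(0.0002904) = 3.2816528;  |Δ| = 0.0000001
|s₅ − s₄| = 0.0000001 < 0.0001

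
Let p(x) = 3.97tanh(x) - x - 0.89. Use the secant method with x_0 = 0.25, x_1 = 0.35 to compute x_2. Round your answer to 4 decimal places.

p(0.25) = -0.167673, p(0.35) = 0.095411
x_2 = 0.350000 − 0.095411·(0.350000 − 0.250000) / (0.095411 − (-0.167673)) = 0.350000 − (0.009541)/(0.263084) = 0.313734

0.3137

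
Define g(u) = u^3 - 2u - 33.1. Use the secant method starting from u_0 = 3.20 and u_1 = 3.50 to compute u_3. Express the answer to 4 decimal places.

3.4180

g(3.20) = -6.732000, g(3.50) = 2.775000
u_2 = 3.500000 − 2.775000·(3.500000 − 3.200000) / (2.775000 − (-6.732000)) = 3.500000 − (0.832500)/(9.507000) = 3.412433
g(3.412433) = -0.188113
u_3 = 3.412433 − (-0.188113)·(3.412433 − 3.500000) / (-0.188113 − 2.775000) = 3.412433 − (0.016472)/(-2.963113) = 3.417992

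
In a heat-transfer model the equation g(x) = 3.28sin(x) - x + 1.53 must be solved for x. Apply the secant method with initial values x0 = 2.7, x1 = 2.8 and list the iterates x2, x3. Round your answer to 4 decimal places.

2.7575, 2.7579

g(2.7) = 0.231806, g(2.8) = -0.171239
x2 = 2.800000 − (-0.171239)·(2.800000 − 2.700000) / (-0.171239 − 0.231806) = 2.800000 − (-0.017124)/(-0.403045) = 2.757514
g(2.757514) = 0.001520
x3 = 2.757514 − 0.001520·(2.757514 − 2.800000) / (0.001520 − (-0.171239)) = 2.757514 − (-0.000065)/(0.172759) = 2.757887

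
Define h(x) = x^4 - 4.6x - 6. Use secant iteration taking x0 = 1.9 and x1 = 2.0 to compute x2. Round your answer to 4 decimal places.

1.9681

h(1.9) = -1.707900, h(2.0) = 0.800000
x2 = 2.000000 − 0.800000·(2.000000 − 1.900000) / (0.800000 − (-1.707900)) = 2.000000 − (0.080000)/(2.507900) = 1.968101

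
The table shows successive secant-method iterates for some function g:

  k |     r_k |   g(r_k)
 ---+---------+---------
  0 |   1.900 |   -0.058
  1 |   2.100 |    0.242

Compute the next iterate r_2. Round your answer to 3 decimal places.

1.939

r_2 = 2.100 − 0.242·(2.100 − 1.900) / (0.242 − (-0.058))
   = 2.100 − (0.04840)/(0.30000) = 1.93867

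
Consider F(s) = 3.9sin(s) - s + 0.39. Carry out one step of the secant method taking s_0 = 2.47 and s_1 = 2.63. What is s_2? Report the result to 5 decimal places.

F(2.47) = 0.3467109, F(2.63) = -0.3306902
s_2 = 2.6300000 − (-0.3306902)·(2.6300000 − 2.4700000) / (-0.3306902 − 0.3467109) = 2.6300000 − (-0.0529104)/(-0.6774011) = 2.5518920

2.55189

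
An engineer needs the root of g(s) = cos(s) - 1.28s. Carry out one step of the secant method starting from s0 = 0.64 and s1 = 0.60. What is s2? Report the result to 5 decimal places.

g(0.64) = -0.0171042, g(0.60) = 0.0573356
s2 = 0.6000000 − 0.0573356·(0.6000000 − 0.6400000) / (0.0573356 − (-0.0171042)) = 0.6000000 − (-0.0022934)/(0.0744399) = 0.6308091

0.63081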